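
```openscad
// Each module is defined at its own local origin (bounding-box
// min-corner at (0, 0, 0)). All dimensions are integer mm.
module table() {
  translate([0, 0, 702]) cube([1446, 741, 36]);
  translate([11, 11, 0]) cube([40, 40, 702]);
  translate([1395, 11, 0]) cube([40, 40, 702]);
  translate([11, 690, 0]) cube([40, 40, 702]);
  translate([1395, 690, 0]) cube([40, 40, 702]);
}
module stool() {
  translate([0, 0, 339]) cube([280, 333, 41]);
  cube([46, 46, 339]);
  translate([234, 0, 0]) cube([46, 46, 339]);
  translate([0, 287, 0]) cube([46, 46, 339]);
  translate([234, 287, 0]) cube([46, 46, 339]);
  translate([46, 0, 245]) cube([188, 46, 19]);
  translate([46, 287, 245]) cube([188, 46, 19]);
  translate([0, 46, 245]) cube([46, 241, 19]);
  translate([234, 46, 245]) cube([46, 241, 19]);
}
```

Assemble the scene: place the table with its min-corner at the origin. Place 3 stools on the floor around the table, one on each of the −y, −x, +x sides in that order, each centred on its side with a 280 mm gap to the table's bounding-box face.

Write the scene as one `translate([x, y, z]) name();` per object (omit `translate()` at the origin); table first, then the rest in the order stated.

table();
translate([583, -613, 0]) stool();
translate([-560, 204, 0]) stool();
translate([1726, 204, 0]) stool();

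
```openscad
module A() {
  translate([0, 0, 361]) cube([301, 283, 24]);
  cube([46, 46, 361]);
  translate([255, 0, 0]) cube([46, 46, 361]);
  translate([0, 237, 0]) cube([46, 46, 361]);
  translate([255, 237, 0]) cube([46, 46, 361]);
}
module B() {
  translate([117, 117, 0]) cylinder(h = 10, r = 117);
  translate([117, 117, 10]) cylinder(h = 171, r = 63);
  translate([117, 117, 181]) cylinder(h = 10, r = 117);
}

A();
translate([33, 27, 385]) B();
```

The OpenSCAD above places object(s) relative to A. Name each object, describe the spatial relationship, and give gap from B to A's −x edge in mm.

A is a stool. B is a spool. The spool is on top of the stool. The gap from the spool to the stool's −x edge is 33 mm.

The spool's min-x is at 33; the stool's min-x is 0; gap = 33 mm.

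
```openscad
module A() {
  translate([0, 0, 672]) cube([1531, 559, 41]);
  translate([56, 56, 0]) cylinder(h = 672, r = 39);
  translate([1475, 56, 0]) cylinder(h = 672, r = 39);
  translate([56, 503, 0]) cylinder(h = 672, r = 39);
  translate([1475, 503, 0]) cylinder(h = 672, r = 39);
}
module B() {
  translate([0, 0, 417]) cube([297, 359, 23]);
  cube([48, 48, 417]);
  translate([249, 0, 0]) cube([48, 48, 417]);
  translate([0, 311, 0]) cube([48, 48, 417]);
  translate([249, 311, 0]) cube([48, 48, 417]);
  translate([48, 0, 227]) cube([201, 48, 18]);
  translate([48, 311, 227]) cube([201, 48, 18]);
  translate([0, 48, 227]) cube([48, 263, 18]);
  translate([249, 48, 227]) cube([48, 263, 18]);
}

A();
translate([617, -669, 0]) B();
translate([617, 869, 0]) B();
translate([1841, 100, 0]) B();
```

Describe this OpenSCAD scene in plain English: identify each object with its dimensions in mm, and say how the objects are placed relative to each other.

A is a table with a 1531×559 mm rectangular top, 41 mm thick, top surface at z = 713 mm, supported by four round legs of 78 mm diameter, each leg's bounding box inset 17 mm from the nearest pair of top edges, running from the floor.

B is a four-legged stool. The seat is 297×359 mm, 23 mm thick, top at z = 440 mm. It stands on four square legs, each 48×48 mm in cross-section, from z = 0 to the seat underside, each flush with a corner of the seat. Four stretchers, 48 mm wide and 18 mm tall, connect adjacent legs with their undersides at z = 227 mm, each running between the inner faces of the legs it joins and aligned with the legs' outer faces on the other axis.

Three stools sit around the table at the −y, +y, +x sides.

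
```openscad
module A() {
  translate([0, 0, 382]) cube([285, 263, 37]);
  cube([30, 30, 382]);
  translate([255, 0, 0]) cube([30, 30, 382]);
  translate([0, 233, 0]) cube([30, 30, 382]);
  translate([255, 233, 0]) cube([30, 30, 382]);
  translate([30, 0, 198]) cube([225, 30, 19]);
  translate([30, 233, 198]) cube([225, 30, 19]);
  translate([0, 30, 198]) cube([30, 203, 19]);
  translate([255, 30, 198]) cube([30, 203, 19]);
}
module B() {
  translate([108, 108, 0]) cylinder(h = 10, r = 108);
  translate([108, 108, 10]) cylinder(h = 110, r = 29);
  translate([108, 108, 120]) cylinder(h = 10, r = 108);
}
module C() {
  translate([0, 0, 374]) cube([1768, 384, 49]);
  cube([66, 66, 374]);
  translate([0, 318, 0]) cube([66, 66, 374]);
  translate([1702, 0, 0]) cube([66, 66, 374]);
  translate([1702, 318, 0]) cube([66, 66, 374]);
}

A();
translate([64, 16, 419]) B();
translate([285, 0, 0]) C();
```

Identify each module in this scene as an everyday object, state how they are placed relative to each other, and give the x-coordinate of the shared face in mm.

The stool's +x face and the bench's −x face are both at x = 285 mm.

A is a stool. B is a spool. C is a bench. The spool is on top of the stool. The bench is against the stool's +x side, with their −y faces flush. The x-coordinate of the shared face is 285 mm.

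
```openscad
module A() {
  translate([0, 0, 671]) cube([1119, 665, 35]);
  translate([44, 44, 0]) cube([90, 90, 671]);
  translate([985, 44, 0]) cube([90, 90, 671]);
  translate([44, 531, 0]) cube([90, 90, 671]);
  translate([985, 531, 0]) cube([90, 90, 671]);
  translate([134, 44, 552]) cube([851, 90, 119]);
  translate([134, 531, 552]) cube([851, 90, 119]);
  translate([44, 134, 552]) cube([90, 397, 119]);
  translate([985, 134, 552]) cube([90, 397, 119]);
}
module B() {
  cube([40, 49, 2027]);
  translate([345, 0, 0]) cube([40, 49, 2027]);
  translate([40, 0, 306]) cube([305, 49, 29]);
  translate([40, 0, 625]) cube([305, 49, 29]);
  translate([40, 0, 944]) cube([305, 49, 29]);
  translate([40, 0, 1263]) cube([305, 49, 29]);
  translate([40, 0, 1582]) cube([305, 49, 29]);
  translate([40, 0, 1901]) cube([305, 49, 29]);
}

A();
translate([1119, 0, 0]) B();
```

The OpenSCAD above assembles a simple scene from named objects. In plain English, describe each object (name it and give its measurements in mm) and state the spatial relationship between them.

A is a table: top 1119 mm (x) × 665 mm (y), 35 mm thick, upper face at z = 706 mm, on four 90×90 mm square legs, each inset 44 mm from the nearest pair of top edges, running from z = 0 to the bottom of the top. Four apron rails, 90 mm thick and 119 mm tall, run between adjacent legs with their top edges flush with the underside of the top and their outer faces flush with the legs' outer faces.

B is a straight ladder. Two 40×49 mm vertical rails, 2027 mm tall, stand 385 mm apart (outside-to-outside) with their front faces coplanar on the −y side. 6 rungs, each 49 mm deep and 29 mm tall, span between the inner faces of the rails, front faces flush with the rails. The lowest rung's underside is at z = 306 mm and rungs are spaced 319 mm apart (underside to underside).

The ladder is against the table's +x side, with their −y faces flush.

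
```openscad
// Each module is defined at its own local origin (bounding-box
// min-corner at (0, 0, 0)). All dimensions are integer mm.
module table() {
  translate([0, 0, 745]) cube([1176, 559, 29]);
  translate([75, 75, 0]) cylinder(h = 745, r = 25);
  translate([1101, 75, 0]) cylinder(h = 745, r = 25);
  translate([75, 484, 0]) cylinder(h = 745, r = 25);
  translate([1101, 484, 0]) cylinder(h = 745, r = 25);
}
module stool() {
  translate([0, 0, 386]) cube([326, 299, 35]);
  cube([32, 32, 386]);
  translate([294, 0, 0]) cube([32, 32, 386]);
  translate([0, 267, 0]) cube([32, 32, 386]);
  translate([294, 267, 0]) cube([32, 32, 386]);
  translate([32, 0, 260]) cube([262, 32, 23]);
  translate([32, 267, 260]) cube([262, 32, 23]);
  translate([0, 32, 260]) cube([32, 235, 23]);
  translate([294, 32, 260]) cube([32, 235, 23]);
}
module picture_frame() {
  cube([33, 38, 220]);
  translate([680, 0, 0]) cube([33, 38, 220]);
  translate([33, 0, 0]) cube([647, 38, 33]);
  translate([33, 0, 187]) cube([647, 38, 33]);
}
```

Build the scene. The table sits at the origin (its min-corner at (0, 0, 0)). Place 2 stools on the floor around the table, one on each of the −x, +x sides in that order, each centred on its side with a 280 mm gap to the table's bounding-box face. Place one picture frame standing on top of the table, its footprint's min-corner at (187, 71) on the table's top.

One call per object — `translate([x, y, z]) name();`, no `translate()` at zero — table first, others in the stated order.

table();
translate([-606, 130, 0]) stool();
translate([1456, 130, 0]) stool();
translate([187, 71, 774]) picture_frame();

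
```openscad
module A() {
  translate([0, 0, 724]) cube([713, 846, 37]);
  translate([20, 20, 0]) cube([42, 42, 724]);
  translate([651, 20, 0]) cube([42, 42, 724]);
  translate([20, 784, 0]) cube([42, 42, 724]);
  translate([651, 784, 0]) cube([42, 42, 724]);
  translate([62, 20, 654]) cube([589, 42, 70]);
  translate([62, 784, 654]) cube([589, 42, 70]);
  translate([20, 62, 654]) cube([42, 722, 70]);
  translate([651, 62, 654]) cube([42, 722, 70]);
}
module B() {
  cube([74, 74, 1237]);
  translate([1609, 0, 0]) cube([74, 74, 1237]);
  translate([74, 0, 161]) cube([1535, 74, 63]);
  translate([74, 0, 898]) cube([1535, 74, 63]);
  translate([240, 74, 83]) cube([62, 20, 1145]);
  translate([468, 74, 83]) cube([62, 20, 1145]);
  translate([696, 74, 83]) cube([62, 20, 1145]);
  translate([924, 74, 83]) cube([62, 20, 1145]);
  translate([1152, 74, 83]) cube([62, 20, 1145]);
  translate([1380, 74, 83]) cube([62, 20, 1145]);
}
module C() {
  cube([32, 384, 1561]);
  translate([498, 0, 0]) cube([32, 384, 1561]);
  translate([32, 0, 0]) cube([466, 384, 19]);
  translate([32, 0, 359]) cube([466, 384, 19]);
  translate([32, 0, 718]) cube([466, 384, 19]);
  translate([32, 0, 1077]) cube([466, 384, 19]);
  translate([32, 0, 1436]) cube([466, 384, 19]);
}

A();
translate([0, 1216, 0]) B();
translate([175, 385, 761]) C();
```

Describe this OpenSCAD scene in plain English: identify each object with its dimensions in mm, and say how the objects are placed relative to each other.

A is a table with a 713×846 mm rectangular top, 37 mm thick, top surface at z = 761 mm, supported by four 42×42 mm square legs, each inset 20 mm from the nearest pair of top edges, running from the floor. Four apron rails, 42 mm thick and 70 mm tall, run between adjacent legs with their top edges flush with the underside of the top and their outer faces flush with the legs' outer faces.

B is a fence section. Two 74×74 mm posts, 1237 mm tall, stand on the floor with a clear span of 1535 mm between their inner faces. Two horizontal rails of 74×63 mm section span the gap between the posts with their undersides at z = 161 mm and z = 898 mm, flush with the posts' −y face. 6 pickets, each 62 mm wide, 20 mm thick and 1145 mm tall, are fixed to the +y face of the rails with their bottoms at z = 83 mm, evenly spaced across the span with equal gaps (rounded down to the nearest mm) at the −x end and between each pair — any rounding remainder accumulates at the +x end.

C is a bookshelf 530 mm wide overall, 384 mm deep and 1561 mm tall. The two sides are 32 mm thick vertical panels. 5 horizontal shelves of 19 mm thickness span between the inner faces of the sides; the lowest shelf sits on the floor and shelves are stacked with a clear vertical gap of 340 mm between each pair.

The fence section is on the floor beside the table on its +y side. The bookshelf is on top of the table.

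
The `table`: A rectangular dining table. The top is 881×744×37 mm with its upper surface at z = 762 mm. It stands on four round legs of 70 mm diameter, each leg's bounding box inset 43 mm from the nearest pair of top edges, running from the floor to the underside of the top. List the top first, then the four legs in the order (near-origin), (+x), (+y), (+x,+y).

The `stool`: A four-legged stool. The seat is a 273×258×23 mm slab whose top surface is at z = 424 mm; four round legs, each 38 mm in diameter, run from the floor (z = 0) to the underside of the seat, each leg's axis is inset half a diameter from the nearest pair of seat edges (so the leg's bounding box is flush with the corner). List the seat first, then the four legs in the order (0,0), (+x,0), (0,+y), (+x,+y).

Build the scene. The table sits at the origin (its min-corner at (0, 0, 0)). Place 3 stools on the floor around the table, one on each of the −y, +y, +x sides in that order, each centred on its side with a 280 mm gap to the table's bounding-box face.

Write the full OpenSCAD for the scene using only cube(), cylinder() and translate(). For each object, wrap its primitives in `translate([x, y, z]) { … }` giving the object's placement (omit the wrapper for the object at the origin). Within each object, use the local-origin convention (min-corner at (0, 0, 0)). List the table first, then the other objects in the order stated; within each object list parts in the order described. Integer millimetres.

translate([0, 0, 725]) cube([881, 744, 37]);
translate([78, 78, 0]) cylinder(h = 725, r = 35);
translate([803, 78, 0]) cylinder(h = 725, r = 35);
translate([78, 666, 0]) cylinder(h = 725, r = 35);
translate([803, 666, 0]) cylinder(h = 725, r = 35);
translate([304, -538, 0]) {
  translate([0, 0, 401]) cube([273, 258, 23]);
  translate([19, 19, 0]) cylinder(h = 401, r = 19);
  translate([254, 19, 0]) cylinder(h = 401, r = 19);
  translate([19, 239, 0]) cylinder(h = 401, r = 19);
  translate([254, 239, 0]) cylinder(h = 401, r = 19);
}
translate([304, 1024, 0]) {
  translate([0, 0, 401]) cube([273, 258, 23]);
  translate([19, 19, 0]) cylinder(h = 401, r = 19);
  translate([254, 19, 0]) cylinder(h = 401, r = 19);
  translate([19, 239, 0]) cylinder(h = 401, r = 19);
  translate([254, 239, 0]) cylinder(h = 401, r = 19);
}
translate([1161, 243, 0]) {
  translate([0, 0, 401]) cube([273, 258, 23]);
  translate([19, 19, 0]) cylinder(h = 401, r = 19);
  translate([254, 19, 0]) cylinder(h = 401, r = 19);
  translate([19, 239, 0]) cylinder(h = 401, r = 19);
  translate([254, 239, 0]) cylinder(h = 401, r = 19);
}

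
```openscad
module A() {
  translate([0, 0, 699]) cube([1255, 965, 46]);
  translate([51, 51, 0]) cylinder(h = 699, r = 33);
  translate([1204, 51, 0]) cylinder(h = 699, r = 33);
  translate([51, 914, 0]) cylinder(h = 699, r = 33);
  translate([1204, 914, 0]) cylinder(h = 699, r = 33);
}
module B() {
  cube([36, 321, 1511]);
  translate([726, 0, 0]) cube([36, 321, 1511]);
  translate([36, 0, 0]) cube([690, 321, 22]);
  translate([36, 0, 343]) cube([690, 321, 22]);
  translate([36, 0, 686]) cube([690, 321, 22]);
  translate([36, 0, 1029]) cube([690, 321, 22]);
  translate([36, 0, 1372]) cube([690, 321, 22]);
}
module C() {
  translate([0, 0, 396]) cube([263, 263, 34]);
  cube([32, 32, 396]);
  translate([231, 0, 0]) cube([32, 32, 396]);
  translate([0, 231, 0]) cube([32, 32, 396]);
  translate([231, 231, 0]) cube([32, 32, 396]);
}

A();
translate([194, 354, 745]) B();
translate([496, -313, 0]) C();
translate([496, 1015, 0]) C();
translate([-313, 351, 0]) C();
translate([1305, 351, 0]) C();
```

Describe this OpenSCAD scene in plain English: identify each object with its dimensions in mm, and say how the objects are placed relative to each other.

A is a table: top 1255 mm (x) × 965 mm (y), 46 mm thick, upper face at z = 745 mm, on four round legs of 66 mm diameter, each leg's bounding box inset 18 mm from the nearest pair of top edges, running from z = 0 to the bottom of the top.

B is an open bookshelf. Two side panels, each 36 mm thick, 321 mm deep and 1511 mm tall, stand 762 mm apart (outside-to-outside). Between them sit 5 shelves, each 22 mm thick and 321 mm deep, spanning the full gap between the sides. The bottom shelf rests on the floor (its underside at z = 0) and the clear gap between one shelf's top and the next shelf's underside is 321 mm.

C is a simple wooden stool: a rectangular seat 263 mm (x) by 263 mm (y), 34 mm thick, top face at z = 430 mm, on four square legs, each 32×32 mm in cross-section. The legs rest on z = 0, each flush with a corner of the seat.

The bookshelf is on top of the table. Four stools sit around the table at the −y, +y, −x, +x sides.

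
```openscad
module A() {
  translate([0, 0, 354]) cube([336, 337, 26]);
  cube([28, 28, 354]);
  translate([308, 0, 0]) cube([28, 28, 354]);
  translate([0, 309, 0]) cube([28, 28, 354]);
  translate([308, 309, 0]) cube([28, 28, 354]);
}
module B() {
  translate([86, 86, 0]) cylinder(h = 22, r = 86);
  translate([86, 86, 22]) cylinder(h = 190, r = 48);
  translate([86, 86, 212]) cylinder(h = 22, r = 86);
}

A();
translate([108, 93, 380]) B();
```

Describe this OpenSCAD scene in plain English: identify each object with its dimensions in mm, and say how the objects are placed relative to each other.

A is a four-legged stool. The seat is 336×337 mm, 26 mm thick, top at z = 380 mm. It stands on four square legs, each 28×28 mm in cross-section, from z = 0 to the seat underside, each flush with a corner of the seat.

B is a spool: two coaxial disc flanges of radius 86 mm and thickness 22 mm, joined by a core cylinder of radius 48 mm and height 190 mm. The lower flange rests on z = 0 and the three cylinders share a vertical axis.

The spool is on top of the stool.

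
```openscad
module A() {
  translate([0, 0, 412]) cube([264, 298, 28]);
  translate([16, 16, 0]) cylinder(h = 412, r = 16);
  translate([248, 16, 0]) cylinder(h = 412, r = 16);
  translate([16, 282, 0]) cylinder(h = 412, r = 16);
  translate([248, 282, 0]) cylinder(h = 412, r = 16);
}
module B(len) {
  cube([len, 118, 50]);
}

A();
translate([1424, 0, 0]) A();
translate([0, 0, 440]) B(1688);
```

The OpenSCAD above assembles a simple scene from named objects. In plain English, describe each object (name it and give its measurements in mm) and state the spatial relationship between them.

A is a four-legged stool. The seat is 264×298 mm, 28 mm thick, top at z = 440 mm. It stands on four round legs, each 32 mm in diameter, from z = 0 to the seat underside, each leg's axis is inset half a diameter from the nearest pair of seat edges (so the leg's bounding box is flush with the corner).

B is a rectangular beam 1688 mm long (x), 118 mm deep (y), 50 mm thick (z).

The beam spans the tops of two stools placed 1160 mm apart, resting at z = 440 mm.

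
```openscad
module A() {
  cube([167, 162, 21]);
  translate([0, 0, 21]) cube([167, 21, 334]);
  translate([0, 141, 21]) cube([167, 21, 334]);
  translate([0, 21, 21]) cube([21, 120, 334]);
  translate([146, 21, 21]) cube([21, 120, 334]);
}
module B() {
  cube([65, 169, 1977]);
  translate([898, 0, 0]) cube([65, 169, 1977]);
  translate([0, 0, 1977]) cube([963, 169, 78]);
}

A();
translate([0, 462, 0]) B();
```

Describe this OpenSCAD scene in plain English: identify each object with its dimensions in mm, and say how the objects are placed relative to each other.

A is an open-topped rectangular box: outside dimensions 167×162×355 mm, with a uniform wall and base thickness of 21 mm. The base is a full 167×162 slab on the floor; four walls sit on top of the base. The front and back walls (the −y and +y sides) span the full width; the two side walls fit between them.

B is a door frame. The clear opening is 833 mm wide and 1977 mm high. Two 65 mm wide jambs, 169 mm deep, stand either side of the opening from the floor to the top of the opening. A 78 mm thick head sits across the top of both jambs, spanning the full outside width of the frame.

The door frame is on the floor beside the open box on its +y side.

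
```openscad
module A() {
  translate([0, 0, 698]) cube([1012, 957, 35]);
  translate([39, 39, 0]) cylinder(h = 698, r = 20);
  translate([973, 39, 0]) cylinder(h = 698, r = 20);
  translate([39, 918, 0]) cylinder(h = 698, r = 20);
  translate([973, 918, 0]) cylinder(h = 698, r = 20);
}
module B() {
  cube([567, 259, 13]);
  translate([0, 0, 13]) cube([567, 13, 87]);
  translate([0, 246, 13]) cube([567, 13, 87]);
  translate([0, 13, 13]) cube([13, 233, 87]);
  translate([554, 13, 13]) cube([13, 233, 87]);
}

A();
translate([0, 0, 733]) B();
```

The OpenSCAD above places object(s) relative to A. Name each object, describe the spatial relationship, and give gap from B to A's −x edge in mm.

A is a table. B is an open box. The open box is on top of the table. The gap from the open box to the table's −x edge is 0 mm.

The open box's min-x is at 0; the table's min-x is 0; gap = 0 mm.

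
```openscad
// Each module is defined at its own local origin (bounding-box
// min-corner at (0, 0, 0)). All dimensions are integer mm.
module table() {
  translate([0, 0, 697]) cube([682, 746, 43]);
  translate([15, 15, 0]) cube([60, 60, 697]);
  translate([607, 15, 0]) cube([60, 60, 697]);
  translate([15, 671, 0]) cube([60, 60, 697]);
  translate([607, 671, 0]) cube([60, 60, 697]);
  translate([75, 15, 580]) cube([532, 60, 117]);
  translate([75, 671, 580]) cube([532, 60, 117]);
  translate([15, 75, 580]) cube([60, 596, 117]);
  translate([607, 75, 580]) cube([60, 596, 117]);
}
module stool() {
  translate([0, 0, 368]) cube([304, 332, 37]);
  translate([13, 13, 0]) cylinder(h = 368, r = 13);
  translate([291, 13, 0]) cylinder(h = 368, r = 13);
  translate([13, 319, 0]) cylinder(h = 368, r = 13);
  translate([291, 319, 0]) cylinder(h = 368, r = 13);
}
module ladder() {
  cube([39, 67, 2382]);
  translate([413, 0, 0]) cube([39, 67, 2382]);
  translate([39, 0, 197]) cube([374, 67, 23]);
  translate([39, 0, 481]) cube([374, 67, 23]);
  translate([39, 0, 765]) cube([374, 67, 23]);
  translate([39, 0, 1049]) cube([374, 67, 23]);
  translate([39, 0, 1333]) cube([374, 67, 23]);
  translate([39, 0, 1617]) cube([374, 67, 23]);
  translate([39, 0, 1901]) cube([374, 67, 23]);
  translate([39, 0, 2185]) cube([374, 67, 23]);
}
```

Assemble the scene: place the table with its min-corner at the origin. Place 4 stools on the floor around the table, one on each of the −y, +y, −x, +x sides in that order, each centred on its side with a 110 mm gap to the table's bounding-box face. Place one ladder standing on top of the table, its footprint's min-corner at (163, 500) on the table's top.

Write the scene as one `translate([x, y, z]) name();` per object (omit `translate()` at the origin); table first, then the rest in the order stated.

table();
translate([189, -442, 0]) stool();
translate([189, 856, 0]) stool();
translate([-414, 207, 0]) stool();
translate([792, 207, 0]) stool();
translate([163, 500, 740]) ladder();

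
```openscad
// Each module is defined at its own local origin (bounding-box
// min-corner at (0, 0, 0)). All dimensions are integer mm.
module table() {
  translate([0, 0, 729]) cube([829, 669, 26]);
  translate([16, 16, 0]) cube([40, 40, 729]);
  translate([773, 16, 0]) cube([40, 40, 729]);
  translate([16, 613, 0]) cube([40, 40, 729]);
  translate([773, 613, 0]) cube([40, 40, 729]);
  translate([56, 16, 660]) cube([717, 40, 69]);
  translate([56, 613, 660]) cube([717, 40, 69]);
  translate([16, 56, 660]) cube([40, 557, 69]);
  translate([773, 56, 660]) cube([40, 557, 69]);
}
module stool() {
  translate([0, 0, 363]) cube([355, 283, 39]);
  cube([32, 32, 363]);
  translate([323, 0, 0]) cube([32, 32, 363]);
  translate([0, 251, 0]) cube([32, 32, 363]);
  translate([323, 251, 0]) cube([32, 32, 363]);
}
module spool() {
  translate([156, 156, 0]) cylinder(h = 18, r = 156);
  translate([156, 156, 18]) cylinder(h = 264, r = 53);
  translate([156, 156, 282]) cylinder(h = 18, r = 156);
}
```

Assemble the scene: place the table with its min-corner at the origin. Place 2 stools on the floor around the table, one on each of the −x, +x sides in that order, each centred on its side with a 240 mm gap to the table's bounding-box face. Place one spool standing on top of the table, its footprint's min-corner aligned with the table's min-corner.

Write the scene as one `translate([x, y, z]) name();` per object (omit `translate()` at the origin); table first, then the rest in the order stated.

table();
translate([-595, 193, 0]) stool();
translate([1069, 193, 0]) stool();
translate([0, 0, 755]) spool();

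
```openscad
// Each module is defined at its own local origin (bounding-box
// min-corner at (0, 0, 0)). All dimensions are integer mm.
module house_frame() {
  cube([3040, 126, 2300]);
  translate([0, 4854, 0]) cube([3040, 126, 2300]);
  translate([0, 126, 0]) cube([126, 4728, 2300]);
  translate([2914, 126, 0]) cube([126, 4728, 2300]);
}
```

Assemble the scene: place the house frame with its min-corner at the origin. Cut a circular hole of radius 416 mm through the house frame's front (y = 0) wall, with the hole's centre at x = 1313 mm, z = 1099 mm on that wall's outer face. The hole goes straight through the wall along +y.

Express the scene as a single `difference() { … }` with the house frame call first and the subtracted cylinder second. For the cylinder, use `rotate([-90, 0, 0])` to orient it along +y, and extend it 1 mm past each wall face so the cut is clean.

difference() {
  house_frame();
  translate([1313, -1, 1099]) rotate([-90, 0, 0]) cylinder(h = 128, r = 416);
}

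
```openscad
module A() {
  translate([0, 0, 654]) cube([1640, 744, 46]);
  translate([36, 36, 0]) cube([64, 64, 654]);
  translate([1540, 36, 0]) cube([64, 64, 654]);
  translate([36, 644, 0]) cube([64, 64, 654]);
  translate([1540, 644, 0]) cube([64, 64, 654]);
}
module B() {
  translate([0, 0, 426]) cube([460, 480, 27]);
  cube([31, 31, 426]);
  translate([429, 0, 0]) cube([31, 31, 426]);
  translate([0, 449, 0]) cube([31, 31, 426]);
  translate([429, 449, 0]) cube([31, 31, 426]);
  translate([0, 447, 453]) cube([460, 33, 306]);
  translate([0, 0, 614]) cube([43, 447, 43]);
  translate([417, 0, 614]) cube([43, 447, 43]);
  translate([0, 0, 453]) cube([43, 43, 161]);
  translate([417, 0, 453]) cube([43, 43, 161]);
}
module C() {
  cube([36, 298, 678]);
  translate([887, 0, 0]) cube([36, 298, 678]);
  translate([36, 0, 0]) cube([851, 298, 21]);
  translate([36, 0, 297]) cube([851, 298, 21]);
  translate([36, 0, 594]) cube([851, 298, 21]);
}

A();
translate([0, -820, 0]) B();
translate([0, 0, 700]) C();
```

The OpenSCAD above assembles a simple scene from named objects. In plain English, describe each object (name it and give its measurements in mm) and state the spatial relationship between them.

A is a table with a 1640×744 mm rectangular top, 46 mm thick, top surface at z = 700 mm, supported by four 64×64 mm square legs, each inset 36 mm from the nearest pair of top edges, running from the floor.

B is a chair: 460×480 mm seat, 27 mm thick, top at z = 453 mm, on four 31 mm square corner legs flush with the seat edges. A 33 mm thick backrest slab spans the full seat width, extending 306 mm above the seat top, its back face flush with the seat's +y edge. Two armrests of 43×43 mm section run along each side from the seat's front edge to the front of the backrest, top faces 204 mm above the seat top and outer faces flush with the seat's x-edges; a 43×43 mm post under the front of each armrest stands on the seat at the front corner.

C is a bookshelf 923 mm wide overall, 298 mm deep and 678 mm tall. The two sides are 36 mm thick vertical panels. 3 horizontal shelves of 21 mm thickness span between the inner faces of the sides; the lowest shelf sits on the floor and shelves are stacked with a clear vertical gap of 276 mm between each pair.

The chair is on the floor beside the table on its −y side. The bookshelf is on top of the table.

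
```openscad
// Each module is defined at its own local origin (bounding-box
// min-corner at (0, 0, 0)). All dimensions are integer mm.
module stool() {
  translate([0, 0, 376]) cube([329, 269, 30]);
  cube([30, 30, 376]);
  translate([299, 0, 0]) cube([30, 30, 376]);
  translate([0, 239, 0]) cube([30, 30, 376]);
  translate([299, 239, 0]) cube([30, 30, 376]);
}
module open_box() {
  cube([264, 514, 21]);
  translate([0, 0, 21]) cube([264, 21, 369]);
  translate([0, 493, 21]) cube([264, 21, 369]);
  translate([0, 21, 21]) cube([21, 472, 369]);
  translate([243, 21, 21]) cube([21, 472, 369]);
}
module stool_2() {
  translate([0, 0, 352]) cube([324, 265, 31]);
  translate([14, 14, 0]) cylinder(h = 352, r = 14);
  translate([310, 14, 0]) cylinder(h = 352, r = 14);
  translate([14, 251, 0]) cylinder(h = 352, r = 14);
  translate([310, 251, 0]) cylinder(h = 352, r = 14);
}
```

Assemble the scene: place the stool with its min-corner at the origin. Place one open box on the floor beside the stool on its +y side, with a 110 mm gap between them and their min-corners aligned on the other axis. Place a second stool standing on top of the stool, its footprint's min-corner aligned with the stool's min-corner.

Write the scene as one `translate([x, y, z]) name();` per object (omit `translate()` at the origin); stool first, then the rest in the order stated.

stool();
translate([0, 379, 0]) open_box();
translate([0, 0, 406]) stool_2();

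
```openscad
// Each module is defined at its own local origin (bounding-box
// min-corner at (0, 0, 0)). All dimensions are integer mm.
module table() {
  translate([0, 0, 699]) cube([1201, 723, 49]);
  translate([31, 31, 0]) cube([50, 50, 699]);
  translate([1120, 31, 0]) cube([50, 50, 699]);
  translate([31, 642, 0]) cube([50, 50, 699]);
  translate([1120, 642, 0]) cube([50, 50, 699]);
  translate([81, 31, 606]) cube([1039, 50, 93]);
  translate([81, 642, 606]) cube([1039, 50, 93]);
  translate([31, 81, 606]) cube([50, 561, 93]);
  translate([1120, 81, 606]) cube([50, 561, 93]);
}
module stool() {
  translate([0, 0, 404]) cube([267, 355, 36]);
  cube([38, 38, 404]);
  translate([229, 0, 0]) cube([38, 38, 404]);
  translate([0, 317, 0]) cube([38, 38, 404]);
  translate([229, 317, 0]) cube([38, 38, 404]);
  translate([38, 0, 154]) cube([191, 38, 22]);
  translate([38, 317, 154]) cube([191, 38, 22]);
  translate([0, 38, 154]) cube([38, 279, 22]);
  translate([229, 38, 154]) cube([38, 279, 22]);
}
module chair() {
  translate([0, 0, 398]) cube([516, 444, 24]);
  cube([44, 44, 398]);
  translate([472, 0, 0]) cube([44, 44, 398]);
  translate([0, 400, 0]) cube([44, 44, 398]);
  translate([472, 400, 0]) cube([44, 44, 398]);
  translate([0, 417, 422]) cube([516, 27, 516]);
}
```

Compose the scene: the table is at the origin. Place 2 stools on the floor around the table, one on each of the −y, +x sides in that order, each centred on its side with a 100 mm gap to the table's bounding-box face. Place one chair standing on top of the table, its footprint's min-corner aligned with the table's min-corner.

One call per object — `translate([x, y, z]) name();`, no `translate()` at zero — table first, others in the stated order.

table();
translate([467, -455, 0]) stool();
translate([1301, 184, 0]) stool();
translate([0, 0, 748]) chair();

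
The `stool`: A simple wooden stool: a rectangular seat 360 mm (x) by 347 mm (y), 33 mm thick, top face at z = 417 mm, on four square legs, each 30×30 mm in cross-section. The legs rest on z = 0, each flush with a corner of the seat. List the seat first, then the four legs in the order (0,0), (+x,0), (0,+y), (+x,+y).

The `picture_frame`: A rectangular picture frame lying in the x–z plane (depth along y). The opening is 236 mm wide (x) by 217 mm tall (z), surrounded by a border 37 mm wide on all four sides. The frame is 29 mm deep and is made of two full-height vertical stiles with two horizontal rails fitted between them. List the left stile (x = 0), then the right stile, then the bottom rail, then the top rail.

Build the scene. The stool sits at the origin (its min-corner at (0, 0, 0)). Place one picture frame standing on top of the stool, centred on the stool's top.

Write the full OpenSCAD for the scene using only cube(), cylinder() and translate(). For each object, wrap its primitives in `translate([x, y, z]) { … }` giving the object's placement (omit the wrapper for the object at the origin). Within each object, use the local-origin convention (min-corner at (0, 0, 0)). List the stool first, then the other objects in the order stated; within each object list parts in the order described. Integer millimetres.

translate([0, 0, 384]) cube([360, 347, 33]);
cube([30, 30, 384]);
translate([330, 0, 0]) cube([30, 30, 384]);
translate([0, 317, 0]) cube([30, 30, 384]);
translate([330, 317, 0]) cube([30, 30, 384]);
translate([25, 159, 417]) {
  cube([37, 29, 291]);
  translate([273, 0, 0]) cube([37, 29, 291]);
  translate([37, 0, 0]) cube([236, 29, 37]);
  translate([37, 0, 254]) cube([236, 29, 37]);
}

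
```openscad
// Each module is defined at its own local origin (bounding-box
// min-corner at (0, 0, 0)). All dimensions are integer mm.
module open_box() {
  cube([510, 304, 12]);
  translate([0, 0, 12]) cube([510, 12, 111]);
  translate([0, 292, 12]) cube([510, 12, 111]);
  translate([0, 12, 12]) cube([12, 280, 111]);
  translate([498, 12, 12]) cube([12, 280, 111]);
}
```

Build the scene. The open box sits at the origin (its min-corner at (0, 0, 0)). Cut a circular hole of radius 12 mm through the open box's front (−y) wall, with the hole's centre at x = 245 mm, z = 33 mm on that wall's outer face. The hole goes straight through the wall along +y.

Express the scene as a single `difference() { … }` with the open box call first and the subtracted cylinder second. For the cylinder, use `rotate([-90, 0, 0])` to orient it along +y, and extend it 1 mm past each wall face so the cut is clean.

difference() {
  open_box();
  translate([245, -1, 33]) rotate([-90, 0, 0]) cylinder(h = 14, r = 12);
}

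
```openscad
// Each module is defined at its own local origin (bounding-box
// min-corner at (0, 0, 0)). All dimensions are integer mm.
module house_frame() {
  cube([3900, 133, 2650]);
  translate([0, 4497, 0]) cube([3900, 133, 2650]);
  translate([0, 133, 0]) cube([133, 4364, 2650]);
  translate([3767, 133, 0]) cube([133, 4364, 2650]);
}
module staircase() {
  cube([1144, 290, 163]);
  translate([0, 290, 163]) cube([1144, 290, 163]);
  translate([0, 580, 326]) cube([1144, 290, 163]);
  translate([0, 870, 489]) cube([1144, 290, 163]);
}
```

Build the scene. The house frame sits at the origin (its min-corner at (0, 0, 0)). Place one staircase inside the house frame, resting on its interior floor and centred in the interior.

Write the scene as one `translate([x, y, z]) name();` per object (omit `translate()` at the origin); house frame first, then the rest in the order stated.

house_frame();
translate([1378, 1735, 0]) staircase();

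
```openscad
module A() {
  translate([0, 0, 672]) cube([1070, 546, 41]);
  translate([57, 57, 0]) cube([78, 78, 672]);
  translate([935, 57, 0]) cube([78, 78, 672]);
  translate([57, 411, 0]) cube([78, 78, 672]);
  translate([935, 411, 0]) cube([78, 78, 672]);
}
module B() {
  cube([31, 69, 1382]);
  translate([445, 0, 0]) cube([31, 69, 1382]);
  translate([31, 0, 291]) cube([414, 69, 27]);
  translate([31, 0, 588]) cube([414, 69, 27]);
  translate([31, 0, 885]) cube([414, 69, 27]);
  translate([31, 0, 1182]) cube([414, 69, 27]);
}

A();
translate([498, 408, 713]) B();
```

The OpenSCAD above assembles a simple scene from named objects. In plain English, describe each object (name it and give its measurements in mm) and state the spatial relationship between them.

A is a table with a 1070×546 mm rectangular top, 41 mm thick, top surface at z = 713 mm, supported by four 78×78 mm square legs, each inset 57 mm from the nearest pair of top edges, running from the floor.

B is a wooden ladder with two side rails of 31×69 mm section and 1382 mm height, set 476 mm apart overall. Between them run 4 rectangular rungs (69 mm deep, 27 mm thick), front faces flush with the rails' −y face. The bottom of the first rung is 291 mm above the floor and each subsequent rung is 297 mm higher than the one below.

The ladder is on top of the table.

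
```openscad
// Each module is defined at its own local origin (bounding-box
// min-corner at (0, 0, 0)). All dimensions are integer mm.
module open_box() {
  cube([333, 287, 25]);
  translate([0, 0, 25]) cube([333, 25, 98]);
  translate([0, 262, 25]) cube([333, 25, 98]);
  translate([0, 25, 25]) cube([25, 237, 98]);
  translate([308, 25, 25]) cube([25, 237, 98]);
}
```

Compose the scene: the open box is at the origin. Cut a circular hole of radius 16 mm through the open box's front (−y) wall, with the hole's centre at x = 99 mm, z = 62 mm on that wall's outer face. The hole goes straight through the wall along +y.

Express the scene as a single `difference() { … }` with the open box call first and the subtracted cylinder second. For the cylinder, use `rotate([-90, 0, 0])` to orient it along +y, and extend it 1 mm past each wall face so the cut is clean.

difference() {
  open_box();
  translate([99, -1, 62]) rotate([-90, 0, 0]) cylinder(h = 27, r = 16);
}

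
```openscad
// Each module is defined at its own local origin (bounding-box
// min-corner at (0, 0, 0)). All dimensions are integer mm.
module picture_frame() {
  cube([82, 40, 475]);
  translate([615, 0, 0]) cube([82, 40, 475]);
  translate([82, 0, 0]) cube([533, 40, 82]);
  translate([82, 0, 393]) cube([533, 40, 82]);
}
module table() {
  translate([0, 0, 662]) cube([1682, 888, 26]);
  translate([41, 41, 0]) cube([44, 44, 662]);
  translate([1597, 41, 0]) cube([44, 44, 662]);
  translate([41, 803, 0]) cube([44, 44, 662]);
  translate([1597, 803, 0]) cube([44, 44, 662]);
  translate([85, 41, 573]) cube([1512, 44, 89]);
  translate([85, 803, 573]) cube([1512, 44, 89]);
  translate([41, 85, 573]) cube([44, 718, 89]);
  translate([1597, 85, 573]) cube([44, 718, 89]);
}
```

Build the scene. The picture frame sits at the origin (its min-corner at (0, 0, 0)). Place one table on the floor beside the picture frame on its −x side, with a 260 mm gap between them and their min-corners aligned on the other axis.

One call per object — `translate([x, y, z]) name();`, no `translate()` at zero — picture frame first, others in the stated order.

picture_frame();
translate([-1942, 0, 0]) table();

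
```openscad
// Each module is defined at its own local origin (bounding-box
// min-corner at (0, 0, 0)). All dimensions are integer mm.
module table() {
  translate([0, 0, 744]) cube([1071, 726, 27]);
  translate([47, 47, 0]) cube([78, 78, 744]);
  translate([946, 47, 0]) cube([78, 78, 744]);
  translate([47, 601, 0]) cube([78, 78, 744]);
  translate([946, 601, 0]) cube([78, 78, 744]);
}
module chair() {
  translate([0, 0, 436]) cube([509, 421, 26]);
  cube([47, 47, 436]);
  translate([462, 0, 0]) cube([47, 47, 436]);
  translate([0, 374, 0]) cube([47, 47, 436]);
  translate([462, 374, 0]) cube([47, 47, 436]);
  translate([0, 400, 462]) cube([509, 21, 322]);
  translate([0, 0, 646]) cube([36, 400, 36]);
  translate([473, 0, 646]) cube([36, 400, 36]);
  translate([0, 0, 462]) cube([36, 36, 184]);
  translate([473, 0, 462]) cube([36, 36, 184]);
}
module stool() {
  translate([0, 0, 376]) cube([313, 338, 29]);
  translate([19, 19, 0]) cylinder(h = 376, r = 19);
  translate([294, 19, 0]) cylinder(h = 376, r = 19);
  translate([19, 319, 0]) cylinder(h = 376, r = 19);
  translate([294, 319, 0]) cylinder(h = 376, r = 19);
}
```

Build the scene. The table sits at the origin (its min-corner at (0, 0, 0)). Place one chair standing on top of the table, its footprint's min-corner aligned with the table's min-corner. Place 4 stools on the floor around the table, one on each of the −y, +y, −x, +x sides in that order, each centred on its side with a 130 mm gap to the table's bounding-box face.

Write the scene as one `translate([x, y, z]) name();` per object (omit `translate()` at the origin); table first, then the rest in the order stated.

table();
translate([0, 0, 771]) chair();
translate([379, -468, 0]) stool();
translate([379, 856, 0]) stool();
translate([-443, 194, 0]) stool();
translate([1201, 194, 0]) stool();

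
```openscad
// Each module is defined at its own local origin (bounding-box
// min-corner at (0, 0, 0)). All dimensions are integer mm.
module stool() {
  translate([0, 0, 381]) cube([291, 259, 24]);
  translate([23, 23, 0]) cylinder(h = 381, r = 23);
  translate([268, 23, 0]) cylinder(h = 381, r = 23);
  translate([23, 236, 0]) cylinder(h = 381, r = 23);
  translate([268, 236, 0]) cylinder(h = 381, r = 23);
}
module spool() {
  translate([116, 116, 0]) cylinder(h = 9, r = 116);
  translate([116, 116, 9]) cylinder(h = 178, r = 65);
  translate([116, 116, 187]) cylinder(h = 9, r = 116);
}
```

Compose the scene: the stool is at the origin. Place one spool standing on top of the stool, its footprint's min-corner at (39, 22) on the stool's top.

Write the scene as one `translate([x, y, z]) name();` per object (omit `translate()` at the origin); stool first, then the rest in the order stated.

stool();
translate([39, 22, 405]) spool();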